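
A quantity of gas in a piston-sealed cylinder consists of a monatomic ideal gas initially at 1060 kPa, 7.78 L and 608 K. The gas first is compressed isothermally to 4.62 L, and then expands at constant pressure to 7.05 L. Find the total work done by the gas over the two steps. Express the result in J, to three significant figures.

Step 1 (isothermal): W = P₁V₁ ln(V₂/V₁) = (8247) ln(4.62/7.78) = -4298 J.
After step 1: P = 1785 kPa, V = 4.62 L, T = 608 K.
Step 2 (isobaric): W = PΔV = (1785 kPa)(7.05 − 4.62 L) = 4338 J.
W_total = -4298 + 4338 = 39.69 J.

W_total ≈ 39.7 J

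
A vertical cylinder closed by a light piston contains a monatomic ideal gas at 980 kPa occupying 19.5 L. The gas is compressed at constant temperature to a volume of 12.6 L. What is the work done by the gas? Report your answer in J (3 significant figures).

Isothermal: W = nRT ln(V₂/V₁) = P₁V₁ ln(V₂/V₁).
P₁V₁ = (980 kPa)(19.5 L) = 19110 J.
W = 19110 × ln(12.6/19.5) = 19110 × -0.4367
W_by_gas = -8346 J.

W ≈ -8350 J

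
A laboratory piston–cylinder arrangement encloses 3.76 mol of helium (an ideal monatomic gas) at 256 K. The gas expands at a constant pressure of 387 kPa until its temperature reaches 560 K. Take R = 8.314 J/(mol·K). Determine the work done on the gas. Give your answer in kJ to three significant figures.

Isobaric: W = P ΔV = nR ΔT.
W = (3.76)(8.314)(560 − 256) = 9503 J.
Work on gas = −W_by = -9503 J.

W ≈ -9.50 kJ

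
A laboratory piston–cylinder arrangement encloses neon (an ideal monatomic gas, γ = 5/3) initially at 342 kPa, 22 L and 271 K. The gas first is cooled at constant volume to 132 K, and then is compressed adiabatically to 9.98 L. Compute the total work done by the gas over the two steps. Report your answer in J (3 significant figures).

W_total ≈ -3810 J

Step 1 (isochoric): W = 0 (constant volume).
After step 1: P = 166.6 kPa (V unchanged).
Step 2 (adiabatic): W = (P₁V₁ − P₂V₂)/(γ−1) = (3665 − 6207)/0.667 = -3814 J.
W_total = 0 − 3814 = -3814 J.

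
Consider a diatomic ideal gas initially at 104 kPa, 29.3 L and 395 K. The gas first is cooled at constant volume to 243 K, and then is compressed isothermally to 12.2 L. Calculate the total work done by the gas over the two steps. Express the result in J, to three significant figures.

W_total ≈ -1640 J

Step 1 (isochoric): W = 0 (constant volume).
After step 1: P = 63.98 kPa (V unchanged).
Step 2 (isothermal): W = P₁V₁ ln(V₂/V₁) = (1875) ln(12.2/29.3) = -1642 J.
W_total = 0 − 1642 = -1642 J.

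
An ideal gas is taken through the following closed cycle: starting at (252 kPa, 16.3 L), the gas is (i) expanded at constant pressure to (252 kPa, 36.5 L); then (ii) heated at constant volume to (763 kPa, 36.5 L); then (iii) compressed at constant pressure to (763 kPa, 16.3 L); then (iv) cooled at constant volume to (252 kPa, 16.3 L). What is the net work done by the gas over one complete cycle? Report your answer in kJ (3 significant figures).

W_net ≈ -10.3 kJ

Constant-volume legs do no work.
W(i) = (252)(36.5 − 16.3) = 5090 J; W(iii) = (763)(16.3 − 36.5) = -15413 J.
W_net = 5090 − 15413 = -10322 J (the counter-clockwise enclosed area).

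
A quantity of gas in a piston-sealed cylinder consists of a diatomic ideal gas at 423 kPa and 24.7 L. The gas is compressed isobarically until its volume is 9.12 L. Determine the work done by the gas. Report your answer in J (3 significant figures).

W ≈ -6590 J

Isobaric: W = P ΔV.
W = (423 kPa)(9.12 − 24.7 L) = (423)(-15.58) = -6590 J.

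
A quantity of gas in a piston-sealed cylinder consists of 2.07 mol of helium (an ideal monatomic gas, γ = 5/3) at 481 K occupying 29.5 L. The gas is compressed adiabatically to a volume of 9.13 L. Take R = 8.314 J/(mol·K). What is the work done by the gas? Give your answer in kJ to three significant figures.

Adiabatic: TV^(γ−1) = const with γ = 5/3.
T₂ = T₁ (V₁/V₂)^(γ−1) = 481 × (29.5/9.13)^0.667 = 481 × 2.186 = 1051 K.
W_by = nCᵥ(T₁ − T₂) = (2.07)(12.47)(481 − 1051) = -14721 J.

W ≈ -14.7 kJ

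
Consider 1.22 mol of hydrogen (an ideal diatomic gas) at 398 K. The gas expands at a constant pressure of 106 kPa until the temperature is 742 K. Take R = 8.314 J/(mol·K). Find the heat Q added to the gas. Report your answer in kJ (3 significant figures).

Q ≈ 12.2 kJ

Isobaric: W = nRΔT = (1.22)(8.314)(344) = 3489 J.
ΔU = nCᵥΔT with Cᵥ = 5R/2: ΔU = (1.22)(20.79)(344) = 8723 J.
Q = ΔU + W = 8723 + 3489 = 12212 J.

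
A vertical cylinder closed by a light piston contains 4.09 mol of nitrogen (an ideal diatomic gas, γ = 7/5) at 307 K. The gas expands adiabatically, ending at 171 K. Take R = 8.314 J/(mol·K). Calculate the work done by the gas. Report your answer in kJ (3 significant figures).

W ≈ 11.6 kJ

Adiabatic ⇒ Q = 0, so W_by = −ΔU = nCᵥ(T₁ − T₂).
Cᵥ = 5R/2 = 20.79 J/(mol·K).
W = (4.09)(20.79)(307 − 171) = 11561 J.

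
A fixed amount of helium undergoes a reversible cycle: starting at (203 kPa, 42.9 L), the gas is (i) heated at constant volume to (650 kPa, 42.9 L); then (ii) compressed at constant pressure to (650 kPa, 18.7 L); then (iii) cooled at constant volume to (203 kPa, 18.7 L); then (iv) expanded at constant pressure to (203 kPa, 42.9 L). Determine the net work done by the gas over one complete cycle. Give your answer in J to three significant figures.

W_net ≈ -10800 J

Constant-volume legs do no work.
W(ii) = (650)(18.7 − 42.9) = -15730 J; W(iv) = (203)(42.9 − 18.7) = 4913 J.
W_net = -15730 + 4913 = -10817 J (the counter-clockwise enclosed area).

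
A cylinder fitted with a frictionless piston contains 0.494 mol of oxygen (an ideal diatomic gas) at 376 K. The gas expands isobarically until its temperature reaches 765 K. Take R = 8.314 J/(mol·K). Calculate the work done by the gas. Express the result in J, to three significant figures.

Isobaric: W = P ΔV = nR ΔT.
W = (0.494)(8.314)(765 − 376) = 1598 J.

W ≈ 1600 J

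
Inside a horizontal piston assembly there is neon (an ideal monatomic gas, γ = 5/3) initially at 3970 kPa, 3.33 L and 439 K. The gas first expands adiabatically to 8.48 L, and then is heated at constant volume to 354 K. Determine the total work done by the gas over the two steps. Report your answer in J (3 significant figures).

Step 1 (adiabatic): W = (P₁V₁ − P₂V₂)/(γ−1) = (13220 − 7089)/0.667 = 9196 J.
Step 2 (isochoric): W = 0 (constant volume).
W_total = 9196 + 0 = 9196 J.

W_total ≈ 9200 J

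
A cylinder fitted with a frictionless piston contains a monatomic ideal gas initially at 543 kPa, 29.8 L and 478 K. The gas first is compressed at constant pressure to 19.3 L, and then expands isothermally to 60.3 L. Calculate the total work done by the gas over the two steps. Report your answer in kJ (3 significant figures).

Step 1 (isobaric): W = PΔV = (543 kPa)(19.3 − 29.8 L) = -5702 J.
After step 1: P = 543 kPa, V = 19.3 L, T = 309.6 K.
Step 2 (isothermal): W = P₁V₁ ln(V₂/V₁) = (10480) ln(60.3/19.3) = 11939 J.
W_total = -5702 + 11939 = 6237 J.

W_total ≈ 6.24 kJ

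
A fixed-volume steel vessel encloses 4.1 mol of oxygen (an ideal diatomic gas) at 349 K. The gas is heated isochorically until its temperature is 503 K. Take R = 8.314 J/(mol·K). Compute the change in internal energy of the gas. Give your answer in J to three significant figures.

Constant volume ⇒ W = 0, so Q = ΔU = nCᵥΔT with Cᵥ = 5R/2 = 20.79 J/(mol·K).
ΔU = (4.1)(20.79)(503 − 349) = 13124 J.

ΔU ≈ 13100 J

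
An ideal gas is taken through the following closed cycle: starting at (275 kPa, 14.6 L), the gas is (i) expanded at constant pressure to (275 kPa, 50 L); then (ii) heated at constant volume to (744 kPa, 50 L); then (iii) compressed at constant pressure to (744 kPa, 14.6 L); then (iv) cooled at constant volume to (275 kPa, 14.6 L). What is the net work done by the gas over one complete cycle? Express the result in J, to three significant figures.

W_net ≈ -16600 J

Constant-volume legs do no work.
W(i) = (275)(50 − 14.6) = 9735 J; W(iii) = (744)(14.6 − 50) = -26338 J.
W_net = 9735 − 26338 = -16603 J (the counter-clockwise enclosed area).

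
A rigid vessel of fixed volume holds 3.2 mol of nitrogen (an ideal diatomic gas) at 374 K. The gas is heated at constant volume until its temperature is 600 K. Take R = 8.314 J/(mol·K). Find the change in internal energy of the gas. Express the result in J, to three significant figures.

Constant volume ⇒ W = 0, so Q = ΔU = nCᵥΔT with Cᵥ = 5R/2 = 20.79 J/(mol·K).
ΔU = (3.2)(20.79)(600 − 374) = 15032 J.

ΔU ≈ 15000 J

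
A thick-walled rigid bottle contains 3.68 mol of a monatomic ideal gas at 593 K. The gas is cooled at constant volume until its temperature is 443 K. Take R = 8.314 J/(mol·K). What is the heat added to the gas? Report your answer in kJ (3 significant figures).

Q ≈ -6.88 kJ

Constant volume ⇒ W = 0, so Q = ΔU = nCᵥΔT with Cᵥ = 3R/2 = 12.47 J/(mol·K).
ΔU = (3.68)(12.47)(443 − 593) = -6884 J.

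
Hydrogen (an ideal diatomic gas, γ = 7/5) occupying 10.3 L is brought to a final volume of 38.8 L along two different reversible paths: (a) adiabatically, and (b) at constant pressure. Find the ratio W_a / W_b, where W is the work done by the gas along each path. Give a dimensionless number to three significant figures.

Path (a) adiabatic: W = P₁V₁(1 − (V₁/V₂)^(γ−1))/(γ−1) → W_a/(P₁V₁) = 1.029.
Path (b) isobaric: W = P₁(V₂ − V₁) → W_b/(P₁V₁) = 2.767.
W_a / W_b = 1.029 / 2.767 = 0.372.

W_a / W_b ≈ 0.372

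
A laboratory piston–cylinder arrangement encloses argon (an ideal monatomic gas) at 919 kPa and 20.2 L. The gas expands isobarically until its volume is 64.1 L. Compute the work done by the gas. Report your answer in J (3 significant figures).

W ≈ 40300 J

Isobaric: W = P ΔV.
W = (919 kPa)(64.1 − 20.2 L) = (919)(43.9) = 40344 J.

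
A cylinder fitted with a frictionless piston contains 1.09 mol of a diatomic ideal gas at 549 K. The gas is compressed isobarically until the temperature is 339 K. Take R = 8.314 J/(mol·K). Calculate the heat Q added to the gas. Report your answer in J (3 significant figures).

Q ≈ -6660 J

Isobaric: W = nRΔT = (1.09)(8.314)(-210) = -1903 J.
ΔU = nCᵥΔT with Cᵥ = 5R/2: ΔU = (1.09)(20.79)(-210) = -4758 J.
Q = ΔU + W = -4758 − 1903 = -6661 J.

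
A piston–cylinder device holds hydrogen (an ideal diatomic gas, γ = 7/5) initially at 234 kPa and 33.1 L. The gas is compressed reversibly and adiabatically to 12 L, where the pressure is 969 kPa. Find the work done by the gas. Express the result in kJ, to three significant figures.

Adiabatic: W = (P₁V₁ − P₂V₂)/(γ − 1) with γ = 7/5.
P₁V₁ = 7745 J, P₂V₂ = 11628 J.
W = (7745 − 11628) / 0.4 = -9706 J.

W ≈ -9.71 kJ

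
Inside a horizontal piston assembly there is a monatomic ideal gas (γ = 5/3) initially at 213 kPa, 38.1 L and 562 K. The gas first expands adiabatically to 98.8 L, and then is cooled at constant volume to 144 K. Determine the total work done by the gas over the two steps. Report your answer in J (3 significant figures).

W_total ≈ 5720 J

Step 1 (adiabatic): W = (P₁V₁ − P₂V₂)/(γ−1) = (8115 − 4299)/0.667 = 5724 J.
Step 2 (isochoric): W = 0 (constant volume).
W_total = 5724 + 0 = 5724 J.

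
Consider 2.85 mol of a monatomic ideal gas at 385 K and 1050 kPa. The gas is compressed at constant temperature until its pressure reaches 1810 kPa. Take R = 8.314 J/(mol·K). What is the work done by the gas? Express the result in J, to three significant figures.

Isothermal process: W = nRT ln(V₂/V₁) = nRT ln(P₁/P₂).
W = (2.85)(8.314)(385) × ln(1050/1810)
  = 9123 × ln(0.5801) = 9123 × -0.5445
W_by_gas = -4968 J.

W ≈ -4970 J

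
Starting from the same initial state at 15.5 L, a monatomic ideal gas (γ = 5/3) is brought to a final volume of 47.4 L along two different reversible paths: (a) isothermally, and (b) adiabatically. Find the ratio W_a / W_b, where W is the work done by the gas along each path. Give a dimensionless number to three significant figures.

Path (a) isothermal: W = P₁V₁ ln(V₂/V₁) → W_a/(P₁V₁) = 1.118.
Path (b) adiabatic: W = P₁V₁(1 − (V₁/V₂)^(γ−1))/(γ−1) → W_b/(P₁V₁) = 0.788.
W_a / W_b = 1.118 / 0.788 = 1.418.

W_a / W_b ≈ 1.42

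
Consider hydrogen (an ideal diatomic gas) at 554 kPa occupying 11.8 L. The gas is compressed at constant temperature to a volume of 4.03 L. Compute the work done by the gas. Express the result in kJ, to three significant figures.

Isothermal: W = nRT ln(V₂/V₁) = P₁V₁ ln(V₂/V₁).
P₁V₁ = (554 kPa)(11.8 L) = 6537 J.
W = 6537 × ln(4.03/11.8) = 6537 × -1.074
W_by_gas = -7023 J.

W ≈ -7.02 kJ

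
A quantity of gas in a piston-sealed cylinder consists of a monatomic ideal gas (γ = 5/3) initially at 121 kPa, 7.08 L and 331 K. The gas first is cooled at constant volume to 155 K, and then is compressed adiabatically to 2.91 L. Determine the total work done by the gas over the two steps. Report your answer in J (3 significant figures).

W_total ≈ -487 J

Step 1 (isochoric): W = 0 (constant volume).
After step 1: P = 56.66 kPa (V unchanged).
Step 2 (adiabatic): W = (P₁V₁ − P₂V₂)/(γ−1) = (401.2 − 725.7)/0.667 = -486.8 J.
W_total = 0 − 486.8 = -486.8 J.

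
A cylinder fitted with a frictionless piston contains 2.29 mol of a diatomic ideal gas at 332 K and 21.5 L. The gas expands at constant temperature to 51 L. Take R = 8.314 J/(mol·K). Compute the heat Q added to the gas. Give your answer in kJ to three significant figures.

Q ≈ 5.46 kJ

Isothermal ⇒ ΔU = 0, so Q = W = nRT ln(V₂/V₁).
Q = (2.29)(8.314)(332) ln(51/21.5) = 6321 × 0.8638 = 5460 J.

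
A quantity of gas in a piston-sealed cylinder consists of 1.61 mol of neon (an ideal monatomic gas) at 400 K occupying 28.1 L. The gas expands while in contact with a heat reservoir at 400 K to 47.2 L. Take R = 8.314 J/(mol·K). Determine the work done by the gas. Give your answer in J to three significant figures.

Isothermal: W = nRT ln(V₂/V₁).
W = (1.61)(8.314)(400) × ln(47.2/28.1)
  = 5354 × 0.5186
W_by_gas = 2777 J.

W ≈ 2780 J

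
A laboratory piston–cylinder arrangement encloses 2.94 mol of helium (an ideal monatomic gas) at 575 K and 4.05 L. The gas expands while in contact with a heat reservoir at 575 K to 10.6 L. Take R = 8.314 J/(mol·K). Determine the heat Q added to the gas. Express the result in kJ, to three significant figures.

Isothermal ⇒ ΔU = 0, so Q = W = nRT ln(V₂/V₁).
Q = (2.94)(8.314)(575) ln(10.6/4.05) = 14055 × 0.9621 = 13523 J.

Q ≈ 13.5 kJ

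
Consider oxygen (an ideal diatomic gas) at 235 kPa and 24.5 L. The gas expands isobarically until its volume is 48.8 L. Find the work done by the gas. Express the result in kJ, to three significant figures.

W ≈ 5.71 kJ

Isobaric: W = P ΔV.
W = (235 kPa)(48.8 − 24.5 L) = (235)(24.3) = 5710 J.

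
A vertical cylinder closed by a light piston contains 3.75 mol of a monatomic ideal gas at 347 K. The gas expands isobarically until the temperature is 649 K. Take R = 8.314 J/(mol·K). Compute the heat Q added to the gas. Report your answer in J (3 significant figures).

Isobaric: W = nRΔT = (3.75)(8.314)(302) = 9416 J.
ΔU = nCᵥΔT with Cᵥ = 3R/2: ΔU = (3.75)(12.47)(302) = 14123 J.
Q = ΔU + W = 14123 + 9416 = 23539 J.

Q ≈ 23500 J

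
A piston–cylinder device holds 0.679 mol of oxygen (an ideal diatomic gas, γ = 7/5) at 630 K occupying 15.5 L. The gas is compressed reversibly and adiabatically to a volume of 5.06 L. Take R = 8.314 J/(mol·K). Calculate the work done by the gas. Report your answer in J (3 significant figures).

W ≈ -5020 J

Adiabatic: TV^(γ−1) = const with γ = 7/5.
T₂ = T₁ (V₁/V₂)^(γ−1) = 630 × (15.5/5.06)^0.4 = 630 × 1.565 = 985.9 K.
W_by = nCᵥ(T₁ − T₂) = (0.679)(20.79)(630 − 985.9) = -5022 J.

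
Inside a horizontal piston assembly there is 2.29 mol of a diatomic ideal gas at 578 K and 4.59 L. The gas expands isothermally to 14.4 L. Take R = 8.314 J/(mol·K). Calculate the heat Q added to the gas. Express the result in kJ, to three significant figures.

Q ≈ 12.6 kJ

Isothermal ⇒ ΔU = 0, so Q = W = nRT ln(V₂/V₁).
Q = (2.29)(8.314)(578) ln(14.4/4.59) = 11005 × 1.143 = 12582 J.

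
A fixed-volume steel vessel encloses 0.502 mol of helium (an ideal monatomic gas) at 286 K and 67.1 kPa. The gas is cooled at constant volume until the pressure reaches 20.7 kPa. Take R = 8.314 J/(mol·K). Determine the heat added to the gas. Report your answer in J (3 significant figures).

Q ≈ -1240 J

Constant volume ⇒ W = 0, so Q = ΔU = nCᵥΔT with Cᵥ = 3R/2 = 12.47 J/(mol·K).
At constant V, T₂/T₁ = P₂/P₁ ⇒ ΔT = T₁(P₂/P₁ − 1) = 286·(20.7/67.1 − 1) = -197.8 K.
ΔU = (0.502)(12.47)(-197.8) = -1238 J.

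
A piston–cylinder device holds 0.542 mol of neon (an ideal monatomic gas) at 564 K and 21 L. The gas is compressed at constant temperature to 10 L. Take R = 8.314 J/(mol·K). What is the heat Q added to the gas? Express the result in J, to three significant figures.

Q ≈ -1890 J

Isothermal ⇒ ΔU = 0, so Q = W = nRT ln(V₂/V₁).
Q = (0.542)(8.314)(564) ln(10/21) = 2541 × -0.7419 = -1886 J.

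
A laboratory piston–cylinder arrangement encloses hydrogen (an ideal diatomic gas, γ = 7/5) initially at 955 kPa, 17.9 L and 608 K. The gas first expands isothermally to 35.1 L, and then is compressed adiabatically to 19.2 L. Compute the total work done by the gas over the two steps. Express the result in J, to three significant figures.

Step 1 (isothermal): W = P₁V₁ ln(V₂/V₁) = (17094) ln(35.1/17.9) = 11511 J.
After step 1: P = 487 kPa, V = 35.1 L, T = 608 K.
Step 2 (adiabatic): W = (P₁V₁ − P₂V₂)/(γ−1) = (17094 − 21760)/0.4 = -11664 J.
W_total = 11511 − 11664 = -152.3 J.

W_total ≈ -152 J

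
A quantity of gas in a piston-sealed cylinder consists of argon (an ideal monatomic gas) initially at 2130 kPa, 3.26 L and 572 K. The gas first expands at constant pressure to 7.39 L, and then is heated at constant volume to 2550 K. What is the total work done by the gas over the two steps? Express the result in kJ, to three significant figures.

W_total ≈ 8.80 kJ

Step 1 (isobaric): W = PΔV = (2130 kPa)(7.39 − 3.26 L) = 8797 J.
Step 2 (isochoric): W = 0 (constant volume).
W_total = 8797 + 0 = 8797 J.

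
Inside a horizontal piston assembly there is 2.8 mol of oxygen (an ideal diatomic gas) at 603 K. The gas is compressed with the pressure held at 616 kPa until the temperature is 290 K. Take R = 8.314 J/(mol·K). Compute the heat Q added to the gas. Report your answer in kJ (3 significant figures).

Isobaric: W = nRΔT = (2.8)(8.314)(-313) = -7286 J.
ΔU = nCᵥΔT with Cᵥ = 5R/2: ΔU = (2.8)(20.79)(-313) = -18216 J.
Q = ΔU + W = -18216 − 7286 = -25502 J.

Q ≈ -25.5 kJ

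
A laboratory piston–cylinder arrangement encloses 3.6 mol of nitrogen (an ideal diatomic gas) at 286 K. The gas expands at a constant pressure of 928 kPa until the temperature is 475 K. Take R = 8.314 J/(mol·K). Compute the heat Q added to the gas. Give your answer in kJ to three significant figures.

Isobaric: W = nRΔT = (3.6)(8.314)(189) = 5657 J.
ΔU = nCᵥΔT with Cᵥ = 5R/2: ΔU = (3.6)(20.79)(189) = 14142 J.
Q = ΔU + W = 14142 + 5657 = 19799 J.

Q ≈ 19.8 kJ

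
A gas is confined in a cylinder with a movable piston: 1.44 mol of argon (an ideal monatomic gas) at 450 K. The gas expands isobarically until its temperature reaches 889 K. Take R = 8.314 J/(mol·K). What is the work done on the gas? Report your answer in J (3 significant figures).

W ≈ -5260 J

Isobaric: W = P ΔV = nR ΔT.
W = (1.44)(8.314)(889 − 450) = 5256 J.
Work on gas = −W_by = -5256 J.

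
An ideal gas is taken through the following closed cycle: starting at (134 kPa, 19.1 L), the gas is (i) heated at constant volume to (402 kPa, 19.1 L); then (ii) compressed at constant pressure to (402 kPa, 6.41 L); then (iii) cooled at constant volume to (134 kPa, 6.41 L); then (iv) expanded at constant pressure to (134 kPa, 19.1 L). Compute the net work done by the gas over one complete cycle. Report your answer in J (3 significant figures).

W_net ≈ -3400 J

Constant-volume legs do no work.
W(ii) = (402)(6.41 − 19.1) = -5101 J; W(iv) = (134)(19.1 − 6.41) = 1700 J.
W_net = -5101 + 1700 = -3401 J (the counter-clockwise enclosed area).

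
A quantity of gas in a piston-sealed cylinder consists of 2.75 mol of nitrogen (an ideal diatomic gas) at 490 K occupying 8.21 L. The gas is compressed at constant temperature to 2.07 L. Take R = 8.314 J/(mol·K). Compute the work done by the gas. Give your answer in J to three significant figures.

W ≈ -15400 J

Isothermal: W = nRT ln(V₂/V₁).
W = (2.75)(8.314)(490) × ln(2.07/8.21)
  = 11203 × -1.378
W_by_gas = -15436 J.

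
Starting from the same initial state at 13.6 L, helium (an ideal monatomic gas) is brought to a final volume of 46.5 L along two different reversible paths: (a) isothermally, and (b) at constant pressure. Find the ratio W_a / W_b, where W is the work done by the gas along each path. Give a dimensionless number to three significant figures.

Path (a) isothermal: W = P₁V₁ ln(V₂/V₁) → W_a/(P₁V₁) = 1.229.
Path (b) isobaric: W = P₁(V₂ − V₁) → W_b/(P₁V₁) = 2.419.
W_a / W_b = 1.229 / 2.419 = 0.5082.

W_a / W_b ≈ 0.508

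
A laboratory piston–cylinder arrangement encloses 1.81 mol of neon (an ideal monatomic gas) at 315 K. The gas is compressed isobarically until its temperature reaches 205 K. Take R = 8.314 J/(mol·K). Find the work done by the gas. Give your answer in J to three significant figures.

W ≈ -1660 J

Isobaric: W = P ΔV = nR ΔT.
W = (1.81)(8.314)(205 − 315) = -1655 J.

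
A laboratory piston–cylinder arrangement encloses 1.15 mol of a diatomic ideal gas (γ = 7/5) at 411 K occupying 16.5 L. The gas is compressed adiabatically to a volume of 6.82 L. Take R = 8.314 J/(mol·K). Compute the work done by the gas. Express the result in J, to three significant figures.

W ≈ -4160 J

Adiabatic: TV^(γ−1) = const with γ = 7/5.
T₂ = T₁ (V₁/V₂)^(γ−1) = 411 × (16.5/6.82)^0.4 = 411 × 1.424 = 585.2 K.
W_by = nCᵥ(T₁ − T₂) = (1.15)(20.79)(411 − 585.2) = -4164 J.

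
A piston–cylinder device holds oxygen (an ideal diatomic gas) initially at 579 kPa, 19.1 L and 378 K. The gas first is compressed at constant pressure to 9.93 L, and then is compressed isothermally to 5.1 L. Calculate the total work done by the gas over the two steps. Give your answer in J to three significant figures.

Step 1 (isobaric): W = PΔV = (579 kPa)(9.93 − 19.1 L) = -5309 J.
After step 1: P = 579 kPa, V = 9.93 L, T = 196.5 K.
Step 2 (isothermal): W = P₁V₁ ln(V₂/V₁) = (5749) ln(5.1/9.93) = -3831 J.
W_total = -5309 − 3831 = -9140 J.

W_total ≈ -9140 J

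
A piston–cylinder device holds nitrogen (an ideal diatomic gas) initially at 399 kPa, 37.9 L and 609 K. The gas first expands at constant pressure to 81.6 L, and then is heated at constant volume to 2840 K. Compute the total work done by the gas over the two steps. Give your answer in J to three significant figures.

Step 1 (isobaric): W = PΔV = (399 kPa)(81.6 − 37.9 L) = 17436 J.
Step 2 (isochoric): W = 0 (constant volume).
W_total = 17436 + 0 = 17436 J.

W_total ≈ 17400 J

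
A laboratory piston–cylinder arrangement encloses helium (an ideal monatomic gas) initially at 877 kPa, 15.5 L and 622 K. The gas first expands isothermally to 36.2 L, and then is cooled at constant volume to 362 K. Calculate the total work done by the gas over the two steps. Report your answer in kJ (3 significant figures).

W_total ≈ 11.5 kJ

Step 1 (isothermal): W = P₁V₁ ln(V₂/V₁) = (13594) ln(36.2/15.5) = 11530 J.
Step 2 (isochoric): W = 0 (constant volume).
W_total = 11530 + 0 = 11530 J.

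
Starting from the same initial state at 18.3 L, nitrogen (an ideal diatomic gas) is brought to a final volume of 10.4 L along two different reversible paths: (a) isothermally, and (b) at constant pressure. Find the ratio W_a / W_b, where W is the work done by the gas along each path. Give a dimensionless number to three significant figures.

Path (a) isothermal: W = P₁V₁ ln(V₂/V₁) → W_a/(P₁V₁) = -0.5651.
Path (b) isobaric: W = P₁(V₂ − V₁) → W_b/(P₁V₁) = -0.4317.
W_a / W_b = -0.5651 / -0.4317 = 1.309.

W_a / W_b ≈ 1.31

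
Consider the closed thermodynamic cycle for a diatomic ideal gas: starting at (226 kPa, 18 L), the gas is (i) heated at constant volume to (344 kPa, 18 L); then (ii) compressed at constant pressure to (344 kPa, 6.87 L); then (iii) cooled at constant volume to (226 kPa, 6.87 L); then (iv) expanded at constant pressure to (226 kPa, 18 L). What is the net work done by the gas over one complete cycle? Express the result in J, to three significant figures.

W_net ≈ -1310 J

Constant-volume legs do no work.
W(ii) = (344)(6.87 − 18) = -3829 J; W(iv) = (226)(18 − 6.87) = 2515 J.
W_net = -3829 + 2515 = -1313 J (the counter-clockwise enclosed area).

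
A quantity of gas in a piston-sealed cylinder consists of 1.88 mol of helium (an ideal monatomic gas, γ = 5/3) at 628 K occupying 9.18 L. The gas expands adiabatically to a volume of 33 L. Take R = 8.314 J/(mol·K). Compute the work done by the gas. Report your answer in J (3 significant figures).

W ≈ 8450 J

Adiabatic: TV^(γ−1) = const with γ = 5/3.
T₂ = T₁ (V₁/V₂)^(γ−1) = 628 × (9.18/33)^0.667 = 628 × 0.4261 = 267.6 K.
W_by = nCᵥ(T₁ − T₂) = (1.88)(12.47)(628 − 267.6) = 8449 J.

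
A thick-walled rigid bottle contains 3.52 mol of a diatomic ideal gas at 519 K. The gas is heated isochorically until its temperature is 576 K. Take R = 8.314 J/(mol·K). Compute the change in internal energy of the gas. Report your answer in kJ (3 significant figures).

ΔU ≈ 4.17 kJ

Constant volume ⇒ W = 0, so Q = ΔU = nCᵥΔT with Cᵥ = 5R/2 = 20.79 J/(mol·K).
ΔU = (3.52)(20.79)(576 − 519) = 4170 J.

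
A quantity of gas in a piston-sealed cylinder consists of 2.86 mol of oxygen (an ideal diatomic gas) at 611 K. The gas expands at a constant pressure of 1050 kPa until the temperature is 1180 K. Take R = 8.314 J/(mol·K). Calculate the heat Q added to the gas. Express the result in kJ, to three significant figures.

Isobaric: W = nRΔT = (2.86)(8.314)(569) = 13530 J.
ΔU = nCᵥΔT with Cᵥ = 5R/2: ΔU = (2.86)(20.79)(569) = 33824 J.
Q = ΔU + W = 33824 + 13530 = 47354 J.

Q ≈ 47.4 kJ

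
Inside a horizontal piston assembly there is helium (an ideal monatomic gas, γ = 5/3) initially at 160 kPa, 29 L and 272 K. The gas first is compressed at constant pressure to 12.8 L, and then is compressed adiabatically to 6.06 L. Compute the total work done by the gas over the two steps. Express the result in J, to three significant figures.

Step 1 (isobaric): W = PΔV = (160 kPa)(12.8 − 29 L) = -2592 J.
After step 1: P = 160 kPa, V = 12.8 L, T = 120.1 K.
Step 2 (adiabatic): W = (P₁V₁ − P₂V₂)/(γ−1) = (2048 − 3371)/0.667 = -1985 J.
W_total = -2592 − 1985 = -4577 J.

W_total ≈ -4580 J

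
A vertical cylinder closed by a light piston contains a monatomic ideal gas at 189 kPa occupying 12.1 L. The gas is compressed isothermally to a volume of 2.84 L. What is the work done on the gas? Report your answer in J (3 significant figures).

Isothermal: W = nRT ln(V₂/V₁) = P₁V₁ ln(V₂/V₁).
P₁V₁ = (189 kPa)(12.1 L) = 2287 J.
W = 2287 × ln(2.84/12.1) = 2287 × -1.449
W_by_gas = -3315 J; work on gas = −W_by = 3315 J.

W ≈ 3310 J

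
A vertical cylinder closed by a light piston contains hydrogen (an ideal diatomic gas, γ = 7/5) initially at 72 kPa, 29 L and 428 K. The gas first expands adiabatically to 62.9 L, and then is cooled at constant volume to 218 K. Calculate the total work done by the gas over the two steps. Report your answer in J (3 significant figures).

Step 1 (adiabatic): W = (P₁V₁ − P₂V₂)/(γ−1) = (2088 − 1532)/0.4 = 1390 J.
Step 2 (isochoric): W = 0 (constant volume).
W_total = 1390 + 0 = 1390 J.

W_total ≈ 1390 J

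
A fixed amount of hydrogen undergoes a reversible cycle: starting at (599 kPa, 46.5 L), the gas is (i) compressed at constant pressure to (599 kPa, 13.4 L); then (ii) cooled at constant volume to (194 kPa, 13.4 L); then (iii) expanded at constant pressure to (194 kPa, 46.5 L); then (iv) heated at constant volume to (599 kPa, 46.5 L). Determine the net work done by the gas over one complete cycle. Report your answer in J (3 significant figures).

W_net ≈ -13400 J

Constant-volume legs do no work.
W(i) = (599)(13.4 − 46.5) = -19827 J; W(iii) = (194)(46.5 − 13.4) = 6421 J.
W_net = -19827 + 6421 = -13406 J (the counter-clockwise enclosed area).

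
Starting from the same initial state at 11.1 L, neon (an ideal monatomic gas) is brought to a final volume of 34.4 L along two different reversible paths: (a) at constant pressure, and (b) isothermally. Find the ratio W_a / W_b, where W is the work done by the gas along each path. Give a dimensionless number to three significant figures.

Path (a) isobaric: W = P₁(V₂ − V₁) → W_a/(P₁V₁) = 2.099.
Path (b) isothermal: W = P₁V₁ ln(V₂/V₁) → W_b/(P₁V₁) = 1.131.
W_a / W_b = 2.099 / 1.131 = 1.856.

W_a / W_b ≈ 1.86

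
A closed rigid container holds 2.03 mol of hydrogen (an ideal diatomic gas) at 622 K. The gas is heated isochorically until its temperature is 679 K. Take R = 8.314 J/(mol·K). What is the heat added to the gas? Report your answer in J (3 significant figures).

Constant volume ⇒ W = 0, so Q = ΔU = nCᵥΔT with Cᵥ = 5R/2 = 20.79 J/(mol·K).
ΔU = (2.03)(20.79)(679 − 622) = 2405 J.

Q ≈ 2410 J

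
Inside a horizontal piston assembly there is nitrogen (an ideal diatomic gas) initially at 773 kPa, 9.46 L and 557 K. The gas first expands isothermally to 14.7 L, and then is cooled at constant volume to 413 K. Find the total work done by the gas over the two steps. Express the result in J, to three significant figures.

Step 1 (isothermal): W = P₁V₁ ln(V₂/V₁) = (7313) ln(14.7/9.46) = 3223 J.
Step 2 (isochoric): W = 0 (constant volume).
W_total = 3223 + 0 = 3223 J.

W_total ≈ 3220 J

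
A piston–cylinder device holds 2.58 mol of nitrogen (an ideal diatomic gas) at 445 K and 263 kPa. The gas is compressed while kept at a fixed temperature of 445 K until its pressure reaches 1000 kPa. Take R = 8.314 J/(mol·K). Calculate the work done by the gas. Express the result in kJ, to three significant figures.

Isothermal process: W = nRT ln(V₂/V₁) = nRT ln(P₁/P₂).
W = (2.58)(8.314)(445) × ln(263/1000)
  = 9545 × ln(0.263) = 9545 × -1.336
W_by_gas = -12749 J.

W ≈ -12.7 kJ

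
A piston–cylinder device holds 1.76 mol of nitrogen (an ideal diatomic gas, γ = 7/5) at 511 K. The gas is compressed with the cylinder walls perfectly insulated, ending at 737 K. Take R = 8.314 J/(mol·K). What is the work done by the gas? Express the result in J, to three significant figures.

Adiabatic ⇒ Q = 0, so W_by = −ΔU = nCᵥ(T₁ − T₂).
Cᵥ = 5R/2 = 20.79 J/(mol·K).
W = (1.76)(20.79)(511 − 737) = -8267 J.

W ≈ -8270 J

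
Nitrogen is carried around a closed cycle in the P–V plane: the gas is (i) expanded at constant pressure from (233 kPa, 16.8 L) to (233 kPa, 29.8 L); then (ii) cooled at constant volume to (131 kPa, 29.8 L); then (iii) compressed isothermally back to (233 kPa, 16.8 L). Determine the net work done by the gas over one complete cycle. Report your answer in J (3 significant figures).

W_net ≈ 792 J

Leg (i): W = PΔV = (233)(29.8 − 16.8) = 3029 J.
Leg (ii): W = 0.
Leg (iii): W = PᵢVᵢ ln(V_f/Vᵢ) = (3904) ln(16.8/29.8) = -2237 J.
W_net = 3029 − 2237 = 791.6 J.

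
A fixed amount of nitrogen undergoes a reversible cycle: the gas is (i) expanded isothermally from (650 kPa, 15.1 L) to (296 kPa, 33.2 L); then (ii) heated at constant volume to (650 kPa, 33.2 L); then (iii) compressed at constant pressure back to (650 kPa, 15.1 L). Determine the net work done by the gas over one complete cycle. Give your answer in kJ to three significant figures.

W_net ≈ -4.03 kJ

Leg (i): W = PᵢVᵢ ln(V_f/Vᵢ) = (9815) ln(33.2/15.1) = 7733 J.
Leg (ii): W = 0.
Leg (iii): W = PΔV = (650)(15.1 − 33.2) = -11765 J.
W_net = 7733 − 11765 = -4032 J.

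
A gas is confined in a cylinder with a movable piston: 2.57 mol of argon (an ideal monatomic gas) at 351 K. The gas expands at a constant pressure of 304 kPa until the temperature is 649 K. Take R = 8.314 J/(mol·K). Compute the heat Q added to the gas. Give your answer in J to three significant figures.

Q ≈ 15900 J

Isobaric: W = nRΔT = (2.57)(8.314)(298) = 6367 J.
ΔU = nCᵥΔT with Cᵥ = 3R/2: ΔU = (2.57)(12.47)(298) = 9551 J.
Q = ΔU + W = 9551 + 6367 = 15918 J.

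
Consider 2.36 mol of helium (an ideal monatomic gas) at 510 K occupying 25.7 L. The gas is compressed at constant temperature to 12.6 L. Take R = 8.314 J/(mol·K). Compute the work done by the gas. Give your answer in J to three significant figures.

W ≈ -7130 J

Isothermal: W = nRT ln(V₂/V₁).
W = (2.36)(8.314)(510) × ln(12.6/25.7)
  = 10007 × -0.7128
W_by_gas = -7133 J.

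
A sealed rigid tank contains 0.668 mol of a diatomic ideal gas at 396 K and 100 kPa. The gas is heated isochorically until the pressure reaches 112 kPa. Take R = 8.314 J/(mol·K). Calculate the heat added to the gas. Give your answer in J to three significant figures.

Q ≈ 660 J

Constant volume ⇒ W = 0, so Q = ΔU = nCᵥΔT with Cᵥ = 5R/2 = 20.79 J/(mol·K).
At constant V, T₂/T₁ = P₂/P₁ ⇒ ΔT = T₁(P₂/P₁ − 1) = 396·(112/100 − 1) = 47.52 K.
ΔU = (0.668)(20.79)(47.52) = 659.8 J.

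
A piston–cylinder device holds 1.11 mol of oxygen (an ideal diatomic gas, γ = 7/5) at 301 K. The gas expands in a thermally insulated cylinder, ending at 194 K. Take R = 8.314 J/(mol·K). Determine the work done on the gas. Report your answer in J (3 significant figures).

Adiabatic ⇒ Q = 0, so W_by = −ΔU = nCᵥ(T₁ − T₂).
Cᵥ = 5R/2 = 20.79 J/(mol·K).
W = (1.11)(20.79)(301 − 194) = 2469 J.
Work on gas = −W_by = -2469 J.

W ≈ -2470 J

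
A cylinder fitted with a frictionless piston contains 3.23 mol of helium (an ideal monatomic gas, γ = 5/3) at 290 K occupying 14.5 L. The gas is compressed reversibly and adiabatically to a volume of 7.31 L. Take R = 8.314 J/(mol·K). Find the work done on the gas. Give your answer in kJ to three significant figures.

Adiabatic: TV^(γ−1) = const with γ = 5/3.
T₂ = T₁ (V₁/V₂)^(γ−1) = 290 × (14.5/7.31)^0.667 = 290 × 1.579 = 457.8 K.
W_by = nCᵥ(T₁ − T₂) = (3.23)(12.47)(290 − 457.8) = -6760 J.
Work on gas = −W_by = 6760 J.

W ≈ 6.76 kJ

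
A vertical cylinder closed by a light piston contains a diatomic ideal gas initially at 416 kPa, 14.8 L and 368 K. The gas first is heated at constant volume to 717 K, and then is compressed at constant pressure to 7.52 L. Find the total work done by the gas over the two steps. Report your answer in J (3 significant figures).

Step 1 (isochoric): W = 0 (constant volume).
After step 1: P = 810.5 kPa (V unchanged).
Step 2 (isobaric): W = PΔV = (810.5 kPa)(7.52 − 14.8 L) = -5901 J.
W_total = 0 − 5901 = -5901 J.

W_total ≈ -5900 J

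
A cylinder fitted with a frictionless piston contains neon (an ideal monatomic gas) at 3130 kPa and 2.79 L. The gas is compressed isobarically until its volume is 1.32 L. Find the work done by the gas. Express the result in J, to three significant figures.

Isobaric: W = P ΔV.
W = (3130 kPa)(1.32 − 2.79 L) = (3130)(-1.47) = -4601 J.

W ≈ -4600 J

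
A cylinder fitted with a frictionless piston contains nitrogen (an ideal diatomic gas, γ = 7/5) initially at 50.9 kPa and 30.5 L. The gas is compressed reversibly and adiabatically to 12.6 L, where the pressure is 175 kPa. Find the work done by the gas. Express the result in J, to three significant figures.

Adiabatic: W = (P₁V₁ − P₂V₂)/(γ − 1) with γ = 7/5.
P₁V₁ = 1552 J, P₂V₂ = 2205 J.
W = (1552 − 2205) / 0.4 = -1631 J.

W ≈ -1630 J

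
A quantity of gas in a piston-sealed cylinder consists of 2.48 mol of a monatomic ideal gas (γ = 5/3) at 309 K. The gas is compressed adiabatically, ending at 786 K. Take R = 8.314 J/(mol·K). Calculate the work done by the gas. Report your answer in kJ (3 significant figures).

W ≈ -14.8 kJ

Adiabatic ⇒ Q = 0, so W_by = −ΔU = nCᵥ(T₁ − T₂).
Cᵥ = 3R/2 = 12.47 J/(mol·K).
W = (2.48)(12.47)(309 − 786) = -14753 J.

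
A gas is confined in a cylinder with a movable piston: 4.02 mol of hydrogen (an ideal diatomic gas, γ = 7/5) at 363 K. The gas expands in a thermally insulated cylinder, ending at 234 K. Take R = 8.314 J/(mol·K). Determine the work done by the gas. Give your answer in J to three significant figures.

Adiabatic ⇒ Q = 0, so W_by = −ΔU = nCᵥ(T₁ − T₂).
Cᵥ = 5R/2 = 20.79 J/(mol·K).
W = (4.02)(20.79)(363 − 234) = 10779 J.

W ≈ 10800 J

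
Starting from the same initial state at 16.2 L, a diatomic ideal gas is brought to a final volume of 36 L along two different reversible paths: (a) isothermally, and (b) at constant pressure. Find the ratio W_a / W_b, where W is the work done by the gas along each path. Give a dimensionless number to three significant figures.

Path (a) isothermal: W = P₁V₁ ln(V₂/V₁) → W_a/(P₁V₁) = 0.7985.
Path (b) isobaric: W = P₁(V₂ − V₁) → W_b/(P₁V₁) = 1.222.
W_a / W_b = 0.7985 / 1.222 = 0.6533.

W_a / W_b ≈ 0.653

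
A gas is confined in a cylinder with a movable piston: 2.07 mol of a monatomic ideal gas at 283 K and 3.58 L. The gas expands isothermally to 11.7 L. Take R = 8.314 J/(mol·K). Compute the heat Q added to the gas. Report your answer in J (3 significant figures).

Isothermal ⇒ ΔU = 0, so Q = W = nRT ln(V₂/V₁).
Q = (2.07)(8.314)(283) ln(11.7/3.58) = 4870 × 1.184 = 5768 J.

Q ≈ 5770 J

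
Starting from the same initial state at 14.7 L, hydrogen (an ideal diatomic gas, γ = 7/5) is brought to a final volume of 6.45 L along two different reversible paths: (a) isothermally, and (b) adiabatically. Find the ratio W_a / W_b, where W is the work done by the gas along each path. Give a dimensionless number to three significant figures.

Path (a) isothermal: W = P₁V₁ ln(V₂/V₁) → W_a/(P₁V₁) = -0.8238.
Path (b) adiabatic: W = P₁V₁(1 − (V₁/V₂)^(γ−1))/(γ−1) → W_b/(P₁V₁) = -0.9757.
W_a / W_b = -0.8238 / -0.9757 = 0.8443.

W_a / W_b ≈ 0.844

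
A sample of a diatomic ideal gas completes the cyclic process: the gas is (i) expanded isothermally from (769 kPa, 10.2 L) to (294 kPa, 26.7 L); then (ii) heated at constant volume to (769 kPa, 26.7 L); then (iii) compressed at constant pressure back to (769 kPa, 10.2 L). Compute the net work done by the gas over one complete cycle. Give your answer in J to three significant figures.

W_net ≈ -5140 J

Leg (i): W = PᵢVᵢ ln(V_f/Vᵢ) = (7844) ln(26.7/10.2) = 7548 J.
Leg (ii): W = 0.
Leg (iii): W = PΔV = (769)(10.2 − 26.7) = -12688 J.
W_net = 7548 − 12688 = -5141 J.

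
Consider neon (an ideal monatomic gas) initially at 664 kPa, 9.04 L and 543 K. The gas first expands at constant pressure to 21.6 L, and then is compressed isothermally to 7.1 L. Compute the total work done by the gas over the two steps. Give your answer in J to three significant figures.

Step 1 (isobaric): W = PΔV = (664 kPa)(21.6 − 9.04 L) = 8340 J.
After step 1: P = 664 kPa, V = 21.6 L, T = 1297 K.
Step 2 (isothermal): W = P₁V₁ ln(V₂/V₁) = (14342) ln(7.1/21.6) = -15957 J.
W_total = 8340 − 15957 = -7617 J.

W_total ≈ -7620 J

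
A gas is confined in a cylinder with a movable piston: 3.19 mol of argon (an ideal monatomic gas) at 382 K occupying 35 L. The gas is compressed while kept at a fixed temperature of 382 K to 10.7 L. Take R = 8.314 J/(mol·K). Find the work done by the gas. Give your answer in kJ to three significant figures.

Isothermal: W = nRT ln(V₂/V₁).
W = (3.19)(8.314)(382) × ln(10.7/35)
  = 10131 × -1.185
W_by_gas = -12007 J.

W ≈ -12.0 kJ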